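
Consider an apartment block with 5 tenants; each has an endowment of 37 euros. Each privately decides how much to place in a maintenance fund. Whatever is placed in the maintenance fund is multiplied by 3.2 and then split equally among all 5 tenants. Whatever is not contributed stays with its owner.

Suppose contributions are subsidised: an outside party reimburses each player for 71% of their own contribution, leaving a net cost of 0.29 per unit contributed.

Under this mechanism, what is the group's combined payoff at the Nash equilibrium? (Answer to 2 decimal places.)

The effective private return per unit is now (3.2/5) / 0.29 = 2.2069 > 1, so every player's dominant strategy flips to full contribution.
At the Nash equilibrium everyone contributes 37. Group total payoff = 5 × (37 × 0.71 + 3.2 × 37) = 723.35.

723.35 euros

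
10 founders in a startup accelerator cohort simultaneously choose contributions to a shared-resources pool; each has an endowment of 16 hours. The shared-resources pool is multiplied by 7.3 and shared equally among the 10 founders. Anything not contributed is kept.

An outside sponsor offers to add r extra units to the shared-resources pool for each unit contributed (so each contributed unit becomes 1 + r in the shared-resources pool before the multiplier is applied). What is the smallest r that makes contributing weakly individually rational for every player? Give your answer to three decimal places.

With matching at rate r, one contributed unit becomes (1 + r) in the shared-resources pool and returns 7.3 × (1 + r) / 10 to the contributor.
Setting this equal to 1: 1 + r = 10/7.3 = 1.3699.
So the minimum matching rate is r = 1.3699 − 1 = 0.370.

0.370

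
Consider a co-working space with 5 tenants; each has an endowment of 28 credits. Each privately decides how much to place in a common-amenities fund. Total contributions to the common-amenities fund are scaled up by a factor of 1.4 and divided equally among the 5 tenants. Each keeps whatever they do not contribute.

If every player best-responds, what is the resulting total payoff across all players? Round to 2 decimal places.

Each contributed unit returns 1.4/5 = 0.2800 to its contributor — below 1 — so contributing 0 is dominant for every player. At the Nash equilibrium everyone keeps their 28, and the group total is 5 × 28 = 140.

140.00 credits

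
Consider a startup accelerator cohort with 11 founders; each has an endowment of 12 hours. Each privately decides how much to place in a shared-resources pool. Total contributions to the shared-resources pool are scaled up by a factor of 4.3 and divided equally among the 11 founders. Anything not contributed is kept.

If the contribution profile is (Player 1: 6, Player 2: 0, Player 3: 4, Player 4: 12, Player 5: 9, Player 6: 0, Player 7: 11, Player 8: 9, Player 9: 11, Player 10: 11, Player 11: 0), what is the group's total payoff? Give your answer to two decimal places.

372.90 hours

Total contributed: 6 + 0 + 4 + 12 + 9 + 0 + 11 + 9 + 11 + 11 + 0 = 73; total kept: 11 × 12 − 73 = 59.
The shared-resources pool pays out 4.3 × 73 = 313.90 in aggregate.
Group total = 59 + 313.90 = 372.90.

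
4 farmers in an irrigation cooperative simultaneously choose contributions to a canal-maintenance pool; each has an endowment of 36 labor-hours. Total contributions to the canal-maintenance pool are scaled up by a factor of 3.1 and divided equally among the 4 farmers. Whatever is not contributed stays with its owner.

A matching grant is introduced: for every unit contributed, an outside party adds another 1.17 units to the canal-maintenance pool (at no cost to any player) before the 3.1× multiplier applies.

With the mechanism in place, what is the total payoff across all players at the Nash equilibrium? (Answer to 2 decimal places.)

968.69 labor-hours

Under the mechanism each unit contributed yields 3.1 × 2.17 / 4 = 1.6818 back to its contributor per unit of net cost, which exceeds 1, making full contribution the dominant choice for everyone.
At the Nash equilibrium everyone contributes 36. Group total payoff = 3.1 × 2.17 × 144 = 968.69.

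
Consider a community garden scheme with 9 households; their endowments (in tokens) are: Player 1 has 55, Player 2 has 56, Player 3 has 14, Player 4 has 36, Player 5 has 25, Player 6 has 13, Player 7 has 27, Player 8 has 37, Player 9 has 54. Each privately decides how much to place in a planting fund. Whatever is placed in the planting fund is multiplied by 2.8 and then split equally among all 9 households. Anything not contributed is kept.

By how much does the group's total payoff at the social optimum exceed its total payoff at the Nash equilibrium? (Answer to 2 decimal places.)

The private return per contributed unit is 2.8/9 = 0.3111 < 1 for every player regardless of endowment, so the Nash equilibrium is zero contribution and the group total is Σ E_j = 55 + 56 + 14 + 36 + 25 + 13 + 27 + 37 + 54 = 317.
Each contributed unit returns 2.800 to the group, so the social optimum is full contribution by everyone: group total = 2.800 × 317 = 887.60.
Efficiency loss = (2.800 − 1) × 317 = 570.60.

570.60 tokens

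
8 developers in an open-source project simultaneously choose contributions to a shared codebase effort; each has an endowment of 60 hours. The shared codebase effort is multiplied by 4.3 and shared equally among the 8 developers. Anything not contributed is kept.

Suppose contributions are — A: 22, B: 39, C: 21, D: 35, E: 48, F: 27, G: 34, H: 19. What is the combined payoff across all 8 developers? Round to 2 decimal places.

Total contributed: 22 + 39 + 21 + 35 + 48 + 27 + 34 + 19 = 245; total kept: 8 × 60 − 245 = 235.
The shared codebase effort pays out 4.3 × 245 = 1053.50 in aggregate.
Group total = 235 + 1053.50 = 1288.50.

1288.50 hours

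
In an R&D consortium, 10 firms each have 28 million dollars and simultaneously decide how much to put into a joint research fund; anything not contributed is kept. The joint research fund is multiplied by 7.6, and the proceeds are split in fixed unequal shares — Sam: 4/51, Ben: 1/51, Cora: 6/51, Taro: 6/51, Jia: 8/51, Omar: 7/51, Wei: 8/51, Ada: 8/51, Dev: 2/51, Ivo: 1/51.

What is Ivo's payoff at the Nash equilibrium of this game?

For player j, contributing a unit is worthwhile iff 7.6 × (j's share) ≥ 1, i.e. iff j's share is at least 0.1316.
Jia, Omar, Wei and Ada are above the threshold, contributing 28 each; the remaining 6 contribute 0. Total contributed: 112.
Ivo keeps 28 and receives 7.6 × 112 × 1/51 = 16.69 from the joint research fund, for a payoff of 44.69.

44.69 million dollars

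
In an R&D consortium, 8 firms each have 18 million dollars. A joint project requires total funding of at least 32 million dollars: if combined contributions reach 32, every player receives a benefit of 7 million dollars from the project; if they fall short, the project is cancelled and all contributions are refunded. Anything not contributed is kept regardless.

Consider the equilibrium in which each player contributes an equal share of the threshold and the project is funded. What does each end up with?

21 million dollars

Equal share of the threshold: 32/8 = 4.
At this profile no one gains by cutting their contribution: any cut drops the total below 32, the project is cancelled, contributions are refunded, and the deviator ends with 18, which is less than 18 − 4 + 7 = 21. Contributing more than 4 just wastes the excess. So contributing exactly 4 is a best response.
Each player's payoff: 18 − 4 + 7 = 21.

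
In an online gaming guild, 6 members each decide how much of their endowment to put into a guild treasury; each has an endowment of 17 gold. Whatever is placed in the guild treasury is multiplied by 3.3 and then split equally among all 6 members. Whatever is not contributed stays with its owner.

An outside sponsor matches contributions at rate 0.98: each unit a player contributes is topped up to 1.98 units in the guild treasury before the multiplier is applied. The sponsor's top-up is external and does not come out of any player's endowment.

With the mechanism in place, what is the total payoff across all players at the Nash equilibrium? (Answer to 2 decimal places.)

666.47 gold

With the mechanism, a contributed unit returns 3.3 × 1.98 / 6 = 1.0890 per unit of net cost to the contributor — now above 1 — so contributing fully is weakly dominant for every player.
So the Nash equilibrium is full contribution by all 6; the group earns 3.3 × 1.98 × 102 = 666.47.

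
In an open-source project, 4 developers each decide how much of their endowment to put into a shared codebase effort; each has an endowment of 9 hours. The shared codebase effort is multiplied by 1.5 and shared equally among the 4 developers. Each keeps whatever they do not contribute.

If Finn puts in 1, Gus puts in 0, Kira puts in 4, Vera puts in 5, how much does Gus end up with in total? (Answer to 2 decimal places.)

Total contributed: 1 + 0 + 4 + 5 = 10.
Each receives 1.5 × 10 / 4 = 3.75 from the shared codebase effort.
Gus keeps 9 − 0 = 9, so Gus's payoff is 9 + 3.75 = 12.75.

12.75 hours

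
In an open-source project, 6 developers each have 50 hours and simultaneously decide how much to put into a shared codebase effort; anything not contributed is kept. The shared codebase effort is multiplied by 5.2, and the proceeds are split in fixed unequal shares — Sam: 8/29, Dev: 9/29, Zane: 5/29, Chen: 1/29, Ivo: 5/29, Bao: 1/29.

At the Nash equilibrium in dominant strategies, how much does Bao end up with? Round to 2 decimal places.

67.93 hours

A player with share s gets back 5.2·s per unit contributed, so full contribution is dominant for anyone with s > 1/5.2 = 0.1923 and zero contribution is dominant for anyone below.
Sam and Dev clear that bar, contributing 50 each; the remaining 4 contribute 0. Total contributed: 100.
Bao keeps 50 and receives 5.2 × 100 × 1/29 = 17.93 from the shared codebase effort, for a payoff of 67.93.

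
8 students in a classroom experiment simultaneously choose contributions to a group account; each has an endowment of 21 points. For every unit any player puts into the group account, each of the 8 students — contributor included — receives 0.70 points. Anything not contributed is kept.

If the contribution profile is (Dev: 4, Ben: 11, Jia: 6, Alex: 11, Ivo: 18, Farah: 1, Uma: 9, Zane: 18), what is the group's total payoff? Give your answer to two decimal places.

526.80 points

Total contributed: 4 + 11 + 6 + 11 + 18 + 1 + 9 + 18 = 78; total kept: 8 × 21 − 78 = 90.
The group account pays out 0.70 × 8 × 78 = 436.80 in aggregate.
Group total = 90 + 436.80 = 526.80.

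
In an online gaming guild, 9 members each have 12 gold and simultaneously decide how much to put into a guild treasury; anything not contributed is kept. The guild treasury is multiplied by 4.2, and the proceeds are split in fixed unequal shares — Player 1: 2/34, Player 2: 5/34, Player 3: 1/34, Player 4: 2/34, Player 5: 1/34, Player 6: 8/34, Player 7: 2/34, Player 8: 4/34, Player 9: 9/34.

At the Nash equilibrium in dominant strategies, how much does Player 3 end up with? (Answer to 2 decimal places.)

For player j, contributing a unit is worthwhile iff 4.2 × (j's share) ≥ 1, i.e. iff j's share is at least 0.2381.
The only share above 0.2381 is Player 9's 9/34, contributing 12; the remaining 8 contribute 0. Total contributed: 12.
Player 3 keeps 12 and receives 4.2 × 12 × 1/34 = 1.48 from the guild treasury, for a payoff of 13.48.

13.48 gold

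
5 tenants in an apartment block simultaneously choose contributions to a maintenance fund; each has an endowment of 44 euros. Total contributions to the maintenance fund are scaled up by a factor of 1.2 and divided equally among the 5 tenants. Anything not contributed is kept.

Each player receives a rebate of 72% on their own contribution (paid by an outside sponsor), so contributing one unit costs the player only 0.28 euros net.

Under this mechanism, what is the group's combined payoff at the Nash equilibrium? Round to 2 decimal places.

The effective private return is (1.2/5) / 0.28 = 0.8571, which is still under 1, so the mechanism doesn't change anyone's dominant strategy: zero contribution.
At the Nash equilibrium no one contributes; group total payoff = 5 × 44 = 220.

220.00 euros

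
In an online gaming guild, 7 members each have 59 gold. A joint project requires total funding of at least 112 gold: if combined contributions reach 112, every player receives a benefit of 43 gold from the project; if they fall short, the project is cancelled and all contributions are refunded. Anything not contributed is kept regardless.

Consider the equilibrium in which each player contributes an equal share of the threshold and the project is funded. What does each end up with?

86 gold

Equal share of the threshold: 112/7 = 16.
At this profile no one gains by cutting their contribution: any cut drops the total below 112, the project is cancelled, contributions are refunded, and the deviator ends with 59, which is less than 59 − 16 + 43 = 86. Contributing more than 16 just wastes the excess. So contributing exactly 16 is a best response.
Each player's payoff: 59 − 16 + 43 = 86.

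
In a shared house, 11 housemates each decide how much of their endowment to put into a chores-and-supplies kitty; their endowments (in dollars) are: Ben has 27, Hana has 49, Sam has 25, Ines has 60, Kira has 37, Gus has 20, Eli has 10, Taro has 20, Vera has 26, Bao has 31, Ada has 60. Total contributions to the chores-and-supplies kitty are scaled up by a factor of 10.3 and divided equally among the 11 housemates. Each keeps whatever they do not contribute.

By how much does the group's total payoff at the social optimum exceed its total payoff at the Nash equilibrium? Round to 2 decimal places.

3394.50 dollars

The private return per contributed unit is 10.3/11 = 0.9364 < 1 for every player regardless of endowment, so the Nash equilibrium is zero contribution and the group total is Σ E_j = 27 + 49 + 25 + 60 + 37 + 20 + 10 + 20 + 26 + 31 + 60 = 365.
Each contributed unit returns 10.300 to the group, so the social optimum is full contribution by everyone: group total = 10.300 × 365 = 3759.50.
Efficiency loss = (10.300 − 1) × 365 = 3394.50.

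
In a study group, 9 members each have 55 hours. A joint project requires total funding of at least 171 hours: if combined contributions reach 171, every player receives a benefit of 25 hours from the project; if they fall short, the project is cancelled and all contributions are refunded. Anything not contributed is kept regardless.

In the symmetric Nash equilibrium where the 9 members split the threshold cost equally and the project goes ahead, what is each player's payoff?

Equal share of the threshold: 171/9 = 19.
At this profile no one gains by cutting their contribution: any cut drops the total below 171, the project is cancelled, contributions are refunded, and the deviator ends with 55, which is less than 55 − 19 + 25 = 61. Contributing more than 19 just wastes the excess. So contributing exactly 19 is a best response.
Each player's payoff: 55 − 19 + 25 = 61.

61 hours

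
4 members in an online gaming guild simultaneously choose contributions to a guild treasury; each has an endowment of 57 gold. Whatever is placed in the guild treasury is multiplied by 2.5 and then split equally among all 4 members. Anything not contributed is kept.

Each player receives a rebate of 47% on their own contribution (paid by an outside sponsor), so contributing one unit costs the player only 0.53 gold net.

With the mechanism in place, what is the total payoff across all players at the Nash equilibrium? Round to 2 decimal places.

677.16 gold

Under the mechanism each unit contributed yields (2.5/4) / 0.53 = 1.1792 back to its contributor per unit of net cost, which exceeds 1, making full contribution the dominant choice for everyone.
So the Nash equilibrium is full contribution by all 4; the group earns 4 × (57 × 0.47 + 2.5 × 57) = 677.16.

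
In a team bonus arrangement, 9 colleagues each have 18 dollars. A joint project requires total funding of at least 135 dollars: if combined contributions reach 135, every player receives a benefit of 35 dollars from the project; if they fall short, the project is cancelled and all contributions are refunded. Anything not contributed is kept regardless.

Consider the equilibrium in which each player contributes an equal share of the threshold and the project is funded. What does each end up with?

Equal share of the threshold: 135/9 = 15.
At this profile no one gains by cutting their contribution: any cut drops the total below 135, the project is cancelled, contributions are refunded, and the deviator ends with 18, which is less than 18 − 15 + 35 = 38. Contributing more than 15 just wastes the excess. So contributing exactly 15 is a best response.
Each player's payoff: 18 − 15 + 35 = 38.

38 dollars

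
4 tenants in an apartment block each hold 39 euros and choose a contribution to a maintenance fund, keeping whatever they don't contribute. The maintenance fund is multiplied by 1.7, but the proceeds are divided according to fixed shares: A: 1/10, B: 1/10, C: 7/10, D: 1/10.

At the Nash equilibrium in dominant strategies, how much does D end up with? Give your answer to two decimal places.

45.63 euros

For player j, contributing a unit is worthwhile iff 1.7 × (j's share) ≥ 1, i.e. iff j's share is at least 0.5882.
C alone (share 7/10) is above the threshold, contributing 39; the remaining 3 contribute 0. Total contributed: 39.
D keeps 39 and receives 1.7 × 39 × 1/10 = 6.63 from the maintenance fund, for a payoff of 45.63.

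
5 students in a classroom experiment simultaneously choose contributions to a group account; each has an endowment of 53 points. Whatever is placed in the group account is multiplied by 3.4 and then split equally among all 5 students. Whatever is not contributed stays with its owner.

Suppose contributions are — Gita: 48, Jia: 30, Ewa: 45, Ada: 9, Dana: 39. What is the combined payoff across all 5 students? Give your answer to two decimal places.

Total contributed: 48 + 30 + 45 + 9 + 39 = 171; total kept: 5 × 53 − 171 = 94.
The group account pays out 3.4 × 171 = 581.40 in aggregate.
Group total = 94 + 581.40 = 675.40.

675.40 points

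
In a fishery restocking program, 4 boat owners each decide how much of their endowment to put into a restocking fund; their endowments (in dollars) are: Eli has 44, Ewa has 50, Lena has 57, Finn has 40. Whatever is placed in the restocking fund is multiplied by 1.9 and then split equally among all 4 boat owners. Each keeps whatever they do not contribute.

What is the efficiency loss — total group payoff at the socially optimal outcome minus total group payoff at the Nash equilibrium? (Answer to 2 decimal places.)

171.90 dollars

The private return per contributed unit is 1.9/4 = 0.4750 < 1 for every player regardless of endowment, so the Nash equilibrium is zero contribution and the group total is Σ E_j = 44 + 50 + 57 + 40 = 191.
Each contributed unit returns 1.900 to the group, so the social optimum is full contribution by everyone: group total = 1.900 × 191 = 362.90.
Efficiency loss = (1.900 − 1) × 191 = 171.90.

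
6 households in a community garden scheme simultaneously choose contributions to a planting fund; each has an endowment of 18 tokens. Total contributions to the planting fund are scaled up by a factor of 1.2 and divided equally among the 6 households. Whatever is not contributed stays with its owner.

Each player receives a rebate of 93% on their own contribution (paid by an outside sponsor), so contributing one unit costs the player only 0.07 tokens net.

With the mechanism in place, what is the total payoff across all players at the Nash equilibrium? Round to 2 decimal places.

Under the mechanism each unit contributed yields (1.2/6) / 0.07 = 2.8571 back to its contributor per unit of net cost, which exceeds 1, making full contribution the dominant choice for everyone.
At the Nash equilibrium everyone contributes 18. Group total payoff = 6 × (18 × 0.93 + 1.2 × 18) = 230.04.

230.04 tokens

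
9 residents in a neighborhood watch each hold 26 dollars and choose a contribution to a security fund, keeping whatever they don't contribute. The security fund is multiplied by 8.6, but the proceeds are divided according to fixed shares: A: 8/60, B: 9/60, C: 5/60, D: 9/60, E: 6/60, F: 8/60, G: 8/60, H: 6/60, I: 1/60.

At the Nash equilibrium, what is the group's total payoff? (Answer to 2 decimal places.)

For player j, contributing a unit is worthwhile iff 8.6 × (j's share) ≥ 1, i.e. iff j's share is at least 0.1163.
A, B, D, F and G clear that bar, contributing 26 each; the remaining 4 contribute 0. Total contributed: 130.
The security fund pays out 8.6 × 130 = 1118.00 in total (split across the unequal shares, but the aggregate is all that matters for the group sum).
The 4 free-riders keep 26 each, adding 104. Group total = 104 + 1118.00 = 1222.00.

1222.00 dollars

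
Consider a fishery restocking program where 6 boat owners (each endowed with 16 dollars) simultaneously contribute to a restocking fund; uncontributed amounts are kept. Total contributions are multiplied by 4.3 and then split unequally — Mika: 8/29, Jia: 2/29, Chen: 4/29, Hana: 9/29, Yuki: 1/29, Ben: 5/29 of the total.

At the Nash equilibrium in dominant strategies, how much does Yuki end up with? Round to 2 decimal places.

For player j, contributing a unit is worthwhile iff 4.3 × (j's share) ≥ 1, i.e. iff j's share is at least 0.2326.
Mika and Hana are above the threshold, contributing 16 each; the remaining 4 contribute 0. Total contributed: 32.
Yuki keeps 16 and receives 4.3 × 32 × 1/29 = 4.74 from the restocking fund, for a payoff of 20.74.

20.74 dollars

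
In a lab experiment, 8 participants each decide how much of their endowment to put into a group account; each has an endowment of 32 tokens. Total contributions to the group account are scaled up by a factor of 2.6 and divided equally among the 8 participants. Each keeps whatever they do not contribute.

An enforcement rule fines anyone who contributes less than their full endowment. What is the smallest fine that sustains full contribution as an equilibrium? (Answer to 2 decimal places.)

Given the others contribute fully, the best deviation is to contribute 0 (any partial contribution still incurs the fine and gives up units whose private return 0.3250 is below 1).
Deviating from 32 to 0 saves 32 tokens but forfeits the deviator's share of the drop in the group account: 2.6/8 × 32 = 10.40.
So the deviation gain is 32 − 10.40 = 21.60, and the fine must be at least 21.60 tokens to wipe it out.

21.60 tokens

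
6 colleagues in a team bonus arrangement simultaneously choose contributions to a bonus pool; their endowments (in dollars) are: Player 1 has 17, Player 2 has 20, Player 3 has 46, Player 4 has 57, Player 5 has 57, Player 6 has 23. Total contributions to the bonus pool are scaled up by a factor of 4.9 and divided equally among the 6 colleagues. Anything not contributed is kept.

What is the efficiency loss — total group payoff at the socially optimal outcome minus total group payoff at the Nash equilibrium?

The private return per contributed unit is 4.9/6 = 0.8167 < 1 for every player regardless of endowment, so the Nash equilibrium is zero contribution and the group total is Σ E_j = 17 + 20 + 46 + 57 + 57 + 23 = 220.
Each contributed unit returns 4.900 to the group, so the social optimum is full contribution by everyone: group total = 4.900 × 220 = 1078.00.
Efficiency loss = (4.900 − 1) × 220 = 858.00.

858.00 dollars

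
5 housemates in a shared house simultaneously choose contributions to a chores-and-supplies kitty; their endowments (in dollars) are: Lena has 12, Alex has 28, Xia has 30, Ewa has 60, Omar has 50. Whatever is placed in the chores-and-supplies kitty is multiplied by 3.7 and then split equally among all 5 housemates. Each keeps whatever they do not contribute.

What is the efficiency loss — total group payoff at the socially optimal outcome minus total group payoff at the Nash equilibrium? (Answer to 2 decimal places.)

The private return per contributed unit is 3.7/5 = 0.7400 < 1 for every player regardless of endowment, so the Nash equilibrium is zero contribution and the group total is Σ E_j = 12 + 28 + 30 + 60 + 50 = 180.
Each contributed unit returns 3.700 to the group, so the social optimum is full contribution by everyone: group total = 3.700 × 180 = 666.00.
Efficiency loss = (3.700 − 1) × 180 = 486.00.

486.00 dollars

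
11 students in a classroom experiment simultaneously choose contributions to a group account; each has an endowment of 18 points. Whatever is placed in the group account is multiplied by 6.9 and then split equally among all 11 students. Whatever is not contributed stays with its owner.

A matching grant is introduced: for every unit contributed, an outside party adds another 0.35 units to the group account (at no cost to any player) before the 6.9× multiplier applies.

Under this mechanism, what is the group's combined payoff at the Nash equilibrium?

The effective private return is 6.9 × 1.35 / 11 = 0.8468, which is still under 1, so the mechanism doesn't change anyone's dominant strategy: zero contribution.
Everyone keeps their endowment and the group total is 11 × 18 = 198.

198.00 points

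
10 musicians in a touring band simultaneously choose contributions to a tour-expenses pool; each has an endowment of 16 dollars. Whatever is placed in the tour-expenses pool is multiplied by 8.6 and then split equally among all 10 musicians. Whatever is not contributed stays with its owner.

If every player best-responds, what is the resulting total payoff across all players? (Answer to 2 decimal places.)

Each contributed unit returns 8.6/10 = 0.8600 to its contributor — below 1 — so contributing 0 is dominant for every player. At the Nash equilibrium everyone keeps their 16, and the group total is 10 × 16 = 160.

160.00 dollars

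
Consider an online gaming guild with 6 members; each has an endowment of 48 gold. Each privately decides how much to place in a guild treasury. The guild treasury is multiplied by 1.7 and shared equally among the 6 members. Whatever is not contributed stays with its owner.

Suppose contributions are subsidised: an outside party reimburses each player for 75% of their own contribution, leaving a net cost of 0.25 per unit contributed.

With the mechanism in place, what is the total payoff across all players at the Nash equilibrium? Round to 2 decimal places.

With the mechanism, a contributed unit returns (1.7/6) / 0.25 = 1.1333 per unit of net cost to the contributor — now above 1 — so contributing fully is weakly dominant for every player.
At the Nash equilibrium everyone contributes 48. Group total payoff = 6 × (48 × 0.75 + 1.7 × 48) = 705.60.

705.60 gold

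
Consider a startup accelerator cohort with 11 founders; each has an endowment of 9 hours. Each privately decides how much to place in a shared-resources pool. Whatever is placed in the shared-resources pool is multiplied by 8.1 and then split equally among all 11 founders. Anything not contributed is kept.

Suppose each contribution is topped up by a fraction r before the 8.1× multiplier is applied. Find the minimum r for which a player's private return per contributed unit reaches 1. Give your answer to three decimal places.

0.358

With matching at rate r, one contributed unit becomes (1 + r) in the shared-resources pool and returns 8.1 × (1 + r) / 11 to the contributor.
Setting this equal to 1: 1 + r = 11/8.1 = 1.3580.
So the minimum matching rate is r = 1.3580 − 1 = 0.358.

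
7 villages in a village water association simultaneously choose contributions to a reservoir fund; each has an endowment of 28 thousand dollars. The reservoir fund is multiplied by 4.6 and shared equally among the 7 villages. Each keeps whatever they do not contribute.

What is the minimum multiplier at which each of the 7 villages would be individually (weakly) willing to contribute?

7

A contributed unit returns (multiplier)/7 to its contributor.
This reaches 1 exactly when the multiplier is 7.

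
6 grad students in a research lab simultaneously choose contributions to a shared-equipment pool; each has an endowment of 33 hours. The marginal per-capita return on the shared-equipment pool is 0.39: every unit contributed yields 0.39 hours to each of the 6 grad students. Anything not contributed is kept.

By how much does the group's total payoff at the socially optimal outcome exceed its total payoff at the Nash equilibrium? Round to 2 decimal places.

The private return per contributed unit is 0.39 < 1, so contributing 0 is dominant for every player. At the Nash equilibrium everyone keeps their 33, and the group total is 6 × 33 = 198.
Each contributed unit returns 2.340 to the group as a whole (0.39 to each of 6 players), which exceeds 1, so the social optimum is full contribution: group total = 2.340 × 198 = 463.32.
Efficiency loss = 463.32 − 198 = 265.32.

265.32 hours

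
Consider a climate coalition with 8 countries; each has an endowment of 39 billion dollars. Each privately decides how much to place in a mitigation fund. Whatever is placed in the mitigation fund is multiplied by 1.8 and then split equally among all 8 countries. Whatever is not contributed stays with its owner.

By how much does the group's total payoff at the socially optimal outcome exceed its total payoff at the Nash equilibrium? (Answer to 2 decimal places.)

249.60 billion dollars

Each contributed unit returns 1.8/8 = 0.2250 to its contributor — below 1 — so contributing 0 is dominant for every player. At the Nash equilibrium everyone keeps their 39, and the group total is 8 × 39 = 312.
Each contributed unit returns 1.800 to the group as a whole (0.2250 to each of 8 players), which exceeds 1, so the social optimum is full contribution: group total = 1.800 × 312 = 561.60.
Efficiency loss = 561.60 − 312 = 249.60.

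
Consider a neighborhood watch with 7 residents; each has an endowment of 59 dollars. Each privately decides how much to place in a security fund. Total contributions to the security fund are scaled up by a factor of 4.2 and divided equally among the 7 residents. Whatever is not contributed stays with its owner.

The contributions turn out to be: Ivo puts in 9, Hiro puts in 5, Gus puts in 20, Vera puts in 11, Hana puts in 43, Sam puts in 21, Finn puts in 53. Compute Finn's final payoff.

103.20 dollars

Total contributed: 9 + 5 + 20 + 11 + 43 + 21 + 53 = 162.
Each receives 4.2 × 162 / 7 = 97.20 from the security fund.
Finn keeps 59 − 53 = 6, so Finn's payoff is 6 + 97.20 = 103.20.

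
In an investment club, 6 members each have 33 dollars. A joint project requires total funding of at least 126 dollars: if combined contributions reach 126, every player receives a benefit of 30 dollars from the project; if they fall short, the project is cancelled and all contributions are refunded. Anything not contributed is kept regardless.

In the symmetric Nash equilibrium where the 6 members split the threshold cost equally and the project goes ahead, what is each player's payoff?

42 dollars

Equal share of the threshold: 126/6 = 21.
At this profile no one gains by cutting their contribution: any cut drops the total below 126, the project is cancelled, contributions are refunded, and the deviator ends with 33, which is less than 33 − 21 + 30 = 42. Contributing more than 21 just wastes the excess. So contributing exactly 21 is a best response.
Each player's payoff: 33 − 21 + 30 = 42.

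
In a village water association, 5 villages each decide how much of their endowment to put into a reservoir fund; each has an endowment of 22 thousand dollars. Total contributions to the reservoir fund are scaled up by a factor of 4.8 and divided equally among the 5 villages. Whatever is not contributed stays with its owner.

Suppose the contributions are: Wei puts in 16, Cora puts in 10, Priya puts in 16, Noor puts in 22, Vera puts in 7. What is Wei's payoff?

Total contributed: 16 + 10 + 16 + 22 + 7 = 71.
Each receives 4.8 × 71 / 5 = 68.16 from the reservoir fund.
Wei keeps 22 − 16 = 6, so Wei's payoff is 6 + 68.16 = 74.16.

74.16 thousand dollars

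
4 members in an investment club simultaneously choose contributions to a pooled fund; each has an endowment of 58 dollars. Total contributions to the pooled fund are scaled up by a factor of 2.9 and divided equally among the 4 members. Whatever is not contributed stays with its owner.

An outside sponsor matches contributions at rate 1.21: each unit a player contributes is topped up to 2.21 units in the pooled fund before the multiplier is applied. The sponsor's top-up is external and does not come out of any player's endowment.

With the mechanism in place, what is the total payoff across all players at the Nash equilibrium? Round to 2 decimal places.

The effective private return per unit is now 2.9 × 2.21 / 4 = 1.6023 > 1, so every player's dominant strategy flips to full contribution.
At the Nash equilibrium everyone contributes 58. Group total payoff = 2.9 × 2.21 × 232 = 1486.89.

1486.89 dollars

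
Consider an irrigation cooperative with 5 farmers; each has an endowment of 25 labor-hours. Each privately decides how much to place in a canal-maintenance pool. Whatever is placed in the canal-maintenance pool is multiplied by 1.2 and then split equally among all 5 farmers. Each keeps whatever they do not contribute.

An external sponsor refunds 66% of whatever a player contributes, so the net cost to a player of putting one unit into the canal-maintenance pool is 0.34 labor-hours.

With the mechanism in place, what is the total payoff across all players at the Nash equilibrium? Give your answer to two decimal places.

With the mechanism, a contributed unit returns (1.2/5) / 0.34 = 0.7059 per unit of net cost — still below 1 — so contributing 0 remains dominant for every player.
Everyone keeps their endowment and the group total is 5 × 25 = 125.

125.00 labor-hours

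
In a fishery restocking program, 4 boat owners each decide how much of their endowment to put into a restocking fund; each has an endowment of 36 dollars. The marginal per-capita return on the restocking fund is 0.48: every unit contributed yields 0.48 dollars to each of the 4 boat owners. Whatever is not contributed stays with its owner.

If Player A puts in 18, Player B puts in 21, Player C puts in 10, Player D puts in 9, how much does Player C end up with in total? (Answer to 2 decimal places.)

53.84 dollars

Total contributed: 18 + 21 + 10 + 9 = 58.
Each receives 0.48 × 58 = 27.84 from the restocking fund.
Player C keeps 36 − 10 = 26, so Player C's payoff is 26 + 27.84 = 53.84.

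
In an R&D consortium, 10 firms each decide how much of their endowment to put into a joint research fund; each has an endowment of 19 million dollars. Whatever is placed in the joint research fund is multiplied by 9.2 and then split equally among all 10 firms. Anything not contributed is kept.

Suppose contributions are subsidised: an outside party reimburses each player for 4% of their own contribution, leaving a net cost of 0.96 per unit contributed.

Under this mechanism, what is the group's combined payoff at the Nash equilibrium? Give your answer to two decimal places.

The effective private return is (9.2/10) / 0.96 = 0.9583, which is still under 1, so the mechanism doesn't change anyone's dominant strategy: zero contribution.
At the Nash equilibrium no one contributes; group total payoff = 10 × 19 = 190.

190.00 million dollars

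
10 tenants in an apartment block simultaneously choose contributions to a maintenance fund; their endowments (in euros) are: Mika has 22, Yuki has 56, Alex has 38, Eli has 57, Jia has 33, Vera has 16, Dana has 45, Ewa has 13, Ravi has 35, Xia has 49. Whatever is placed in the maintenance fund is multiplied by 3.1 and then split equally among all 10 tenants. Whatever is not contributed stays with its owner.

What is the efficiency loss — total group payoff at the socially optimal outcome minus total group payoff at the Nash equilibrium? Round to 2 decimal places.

764.40 euros

The private return per contributed unit is 3.1/10 = 0.3100 < 1 for every player regardless of endowment, so the Nash equilibrium is zero contribution and the group total is Σ E_j = 22 + 56 + 38 + 57 + 33 + 16 + 45 + 13 + 35 + 49 = 364.
Each contributed unit returns 3.100 to the group, so the social optimum is full contribution by everyone: group total = 3.100 × 364 = 1128.40.
Efficiency loss = (3.100 − 1) × 364 = 764.40.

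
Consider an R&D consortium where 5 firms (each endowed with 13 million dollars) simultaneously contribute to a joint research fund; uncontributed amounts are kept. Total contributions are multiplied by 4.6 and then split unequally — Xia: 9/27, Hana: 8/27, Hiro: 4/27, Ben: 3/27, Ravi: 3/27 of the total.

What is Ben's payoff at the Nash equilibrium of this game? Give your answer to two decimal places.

26.29 million dollars

Each unit j contributes comes back to j as 4.6 × (j's share), so j prefers to contribute only if that share exceeds 1/4.6 = 0.2174; otherwise keeping the unit dominates.
Xia and Hana are above the threshold, contributing 13 each; the remaining 3 contribute 0. Total contributed: 26.
Ben keeps 13 and receives 4.6 × 26 × 3/27 = 13.29 from the joint research fund, for a payoff of 26.29.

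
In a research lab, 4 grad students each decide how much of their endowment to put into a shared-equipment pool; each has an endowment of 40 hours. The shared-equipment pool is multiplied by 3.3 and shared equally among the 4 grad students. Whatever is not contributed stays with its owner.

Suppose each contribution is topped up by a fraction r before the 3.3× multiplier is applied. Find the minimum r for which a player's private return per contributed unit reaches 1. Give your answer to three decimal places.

With matching at rate r, one contributed unit becomes (1 + r) in the shared-equipment pool and returns 3.3 × (1 + r) / 4 to the contributor.
Setting this equal to 1: 1 + r = 4/3.3 = 1.2121.
So the minimum matching rate is r = 1.2121 − 1 = 0.212.

0.212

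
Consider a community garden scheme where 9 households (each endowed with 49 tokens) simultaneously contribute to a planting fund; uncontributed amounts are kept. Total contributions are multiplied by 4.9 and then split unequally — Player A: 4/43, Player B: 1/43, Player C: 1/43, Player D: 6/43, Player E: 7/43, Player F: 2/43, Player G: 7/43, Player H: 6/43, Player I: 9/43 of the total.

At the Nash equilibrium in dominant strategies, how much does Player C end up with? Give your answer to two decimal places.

Player j's private return per contributed unit is 4.9 × (j's share). Contributing is weakly dominant for j when that share is at least 1/4.9 = 0.2041, and contributing 0 is dominant otherwise.
Only Player I (9/43) clears that bar, contributing 49; the remaining 8 contribute 0. Total contributed: 49.
Player C keeps 49 and receives 4.9 × 49 × 1/43 = 5.58 from the planting fund, for a payoff of 54.58.

54.58 tokens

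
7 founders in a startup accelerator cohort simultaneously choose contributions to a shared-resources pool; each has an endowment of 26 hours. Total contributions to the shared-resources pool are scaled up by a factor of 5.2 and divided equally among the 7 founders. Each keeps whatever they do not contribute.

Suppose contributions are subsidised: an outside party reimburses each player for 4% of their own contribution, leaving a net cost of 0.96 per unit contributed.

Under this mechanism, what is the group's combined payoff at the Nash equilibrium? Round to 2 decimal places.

182.00 hours

Even with the mechanism, each unit contributed returns only (5.2/7) / 0.96 = 0.7738 per unit of net cost, so contributing nothing is still dominant.
At the Nash equilibrium no one contributes; group total payoff = 7 × 26 = 182.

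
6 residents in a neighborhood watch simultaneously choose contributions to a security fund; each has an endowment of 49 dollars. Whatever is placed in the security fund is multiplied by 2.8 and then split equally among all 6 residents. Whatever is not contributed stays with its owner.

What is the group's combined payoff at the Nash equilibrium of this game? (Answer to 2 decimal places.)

Each contributed unit returns 2.8/6 = 0.4667 to its contributor — below 1 — so contributing 0 is dominant for every player. At the Nash equilibrium everyone keeps their 49, and the group total is 6 × 49 = 294.

294.00 dollars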